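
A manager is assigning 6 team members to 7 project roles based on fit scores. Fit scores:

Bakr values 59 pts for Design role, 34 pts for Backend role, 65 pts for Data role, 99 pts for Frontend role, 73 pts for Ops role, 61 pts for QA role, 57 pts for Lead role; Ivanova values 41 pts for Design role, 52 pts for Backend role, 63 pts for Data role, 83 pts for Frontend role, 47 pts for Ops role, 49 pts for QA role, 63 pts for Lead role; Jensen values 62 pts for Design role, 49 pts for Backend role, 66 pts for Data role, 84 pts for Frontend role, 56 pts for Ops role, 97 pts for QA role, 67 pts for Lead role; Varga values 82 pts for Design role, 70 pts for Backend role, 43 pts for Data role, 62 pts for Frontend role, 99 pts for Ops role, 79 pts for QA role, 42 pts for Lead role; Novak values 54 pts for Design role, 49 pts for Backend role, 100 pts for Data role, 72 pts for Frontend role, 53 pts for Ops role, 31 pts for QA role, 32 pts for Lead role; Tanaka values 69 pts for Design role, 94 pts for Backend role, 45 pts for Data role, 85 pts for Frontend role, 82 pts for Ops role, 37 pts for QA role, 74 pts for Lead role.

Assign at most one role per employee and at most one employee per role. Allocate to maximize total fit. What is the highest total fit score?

Max total: 552 pts

Optimal: Bakr→Frontend role (99 pts), Ivanova→Lead role (63 pts), Jensen→QA role (97 pts), Varga→Ops role (99 pts), Novak→Data role (100 pts), Tanaka→Backend role (94 pts) — total 99+63+97+99+100+94 = 552 pts.
Row-greedy (each employee in turn takes its best remaining role) gives 506 pts, worse by 46.
Next-best assignment: Bakr→Frontend role, Ivanova→Lead role, Jensen→QA role, Varga→Design role, Novak→Data role, Tanaka→Backend role = 535 pts.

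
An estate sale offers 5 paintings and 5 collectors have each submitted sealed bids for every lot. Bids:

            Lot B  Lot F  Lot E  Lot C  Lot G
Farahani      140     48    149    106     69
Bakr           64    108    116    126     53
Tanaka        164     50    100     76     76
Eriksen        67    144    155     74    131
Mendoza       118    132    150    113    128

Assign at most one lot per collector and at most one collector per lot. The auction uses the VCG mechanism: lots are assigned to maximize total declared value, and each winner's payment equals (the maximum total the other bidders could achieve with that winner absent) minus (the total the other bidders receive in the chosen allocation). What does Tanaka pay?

Efficient allocation: Farahani→Lot E ($149), Bakr→Lot C ($126), Tanaka→Lot B ($164), Eriksen→Lot F ($144), Mendoza→Lot G ($128); total welfare W = $711.
Tanaka receives Lot B at value $164, so the others get W − 164 = $547.
Without Tanaka: best allocation of the remaining 4 bidders over all 5 lots is Farahani→Lot B ($140), Bakr→Lot C ($126), Eriksen→Lot F ($144), Mendoza→Lot E ($150), total $560.
VCG payment = (others' best without Tanaka) − (others' welfare with Tanaka) = 560 − 547 = $13.

Tanaka pays $13.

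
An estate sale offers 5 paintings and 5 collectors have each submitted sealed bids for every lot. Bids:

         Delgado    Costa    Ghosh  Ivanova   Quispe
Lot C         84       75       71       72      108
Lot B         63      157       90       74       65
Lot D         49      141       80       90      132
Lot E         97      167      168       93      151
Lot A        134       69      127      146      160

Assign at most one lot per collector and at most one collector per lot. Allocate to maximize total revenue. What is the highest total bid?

Maximum total: $687

Optimal: Delgado→Lot C ($84), Costa→Lot B ($157), Ghosh→Lot E ($168), Ivanova→Lot A ($146), Quispe→Lot D ($132) — total 84+157+168+146+132 = $687.
Column-greedy (each lot in turn goes to its best remaining collector) gives $657, worse by 30.
Swapping Costa↔Ivanova (Costa→Lot A $69, Ivanova→Lot B $74) loses 160.
Every other assignment is strictly worse.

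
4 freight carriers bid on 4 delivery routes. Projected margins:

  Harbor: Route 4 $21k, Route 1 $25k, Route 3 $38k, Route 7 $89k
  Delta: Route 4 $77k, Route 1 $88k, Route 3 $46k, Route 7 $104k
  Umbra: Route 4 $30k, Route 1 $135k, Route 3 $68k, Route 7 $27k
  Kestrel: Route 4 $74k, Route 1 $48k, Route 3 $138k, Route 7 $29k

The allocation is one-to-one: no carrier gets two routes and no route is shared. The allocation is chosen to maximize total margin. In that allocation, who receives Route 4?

Delta receives Route 4.

Optimal: Harbor→Route 7 ($89k), Delta→Route 4 ($77k), Umbra→Route 1 ($135k), Kestrel→Route 3 ($138k) — total 89+77+135+138 = $439k.
Max-entry greedy (repeatedly take the single best remaining cell) gives $398k, worse by 41.
Delta's own top route is Route 7 ($104k), but forcing Delta→Route 7 and reassigning the rest optimally gives only $398k — worse by 41.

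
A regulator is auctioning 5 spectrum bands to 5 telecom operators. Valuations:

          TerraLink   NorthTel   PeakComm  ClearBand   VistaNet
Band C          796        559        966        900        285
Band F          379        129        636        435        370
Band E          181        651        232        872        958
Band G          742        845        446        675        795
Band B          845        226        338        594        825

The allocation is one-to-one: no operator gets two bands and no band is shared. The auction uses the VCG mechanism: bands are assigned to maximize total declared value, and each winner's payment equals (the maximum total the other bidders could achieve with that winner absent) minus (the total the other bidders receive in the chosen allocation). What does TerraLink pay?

Efficient allocation: TerraLink→Band B ($845M), NorthTel→Band G ($845M), PeakComm→Band F ($636M), ClearBand→Band C ($900M), VistaNet→Band E ($958M); total welfare W = $4184M.
TerraLink receives Band B at value $845M, so the others get W − 845 = $3339M.
Without TerraLink: best allocation of the remaining 4 bidders over all 5 bands is NorthTel→Band G ($845M), PeakComm→Band C ($966M), ClearBand→Band E ($872M), VistaNet→Band B ($825M), total $3508M.
VCG payment = (others' best without TerraLink) − (others' welfare with TerraLink) = 3508 − 3339 = $169M.

TerraLink pays $169M.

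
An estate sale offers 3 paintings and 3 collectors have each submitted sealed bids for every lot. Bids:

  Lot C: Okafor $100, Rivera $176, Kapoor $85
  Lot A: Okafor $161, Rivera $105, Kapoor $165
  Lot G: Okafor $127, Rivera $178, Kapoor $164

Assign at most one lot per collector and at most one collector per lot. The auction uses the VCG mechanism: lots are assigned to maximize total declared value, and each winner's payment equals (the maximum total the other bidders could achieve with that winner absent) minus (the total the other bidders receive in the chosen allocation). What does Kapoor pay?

Kapoor pays $2.

Efficient allocation: Okafor→Lot A ($161), Rivera→Lot C ($176), Kapoor→Lot G ($164); total welfare W = $501.
Kapoor receives Lot G at value $164, so the others get W − 164 = $337.
Without Kapoor: best allocation of the remaining 2 bidders over all 3 lots is Okafor→Lot A ($161), Rivera→Lot G ($178), total $339.
VCG payment = (others' best without Kapoor) − (others' welfare with Kapoor) = 339 − 337 = $2.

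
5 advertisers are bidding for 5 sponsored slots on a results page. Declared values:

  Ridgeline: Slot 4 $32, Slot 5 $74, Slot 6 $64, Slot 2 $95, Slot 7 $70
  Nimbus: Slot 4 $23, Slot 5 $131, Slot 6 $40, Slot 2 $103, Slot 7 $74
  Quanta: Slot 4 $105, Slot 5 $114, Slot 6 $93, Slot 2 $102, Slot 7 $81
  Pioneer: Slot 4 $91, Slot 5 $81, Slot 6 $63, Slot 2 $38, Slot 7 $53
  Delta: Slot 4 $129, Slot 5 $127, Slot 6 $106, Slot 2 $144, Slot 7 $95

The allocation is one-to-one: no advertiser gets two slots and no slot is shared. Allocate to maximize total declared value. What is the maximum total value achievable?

Optimal: Ridgeline→Slot 7 ($70), Nimbus→Slot 5 ($131), Quanta→Slot 6 ($93), Pioneer→Slot 4 ($91), Delta→Slot 2 ($144) — total 70+131+93+91+144 = $529.
Column-greedy (each slot in turn goes to its best remaining advertiser) gives $501, worse by 28.
Next-best assignment: Ridgeline→Slot 7, Nimbus→Slot 5, Quanta→Slot 4, Pioneer→Slot 6, Delta→Slot 2 = $513.
Swapping Nimbus↔Pioneer (Nimbus→Slot 4 $23, Pioneer→Slot 5 $81) loses 118.
Checked against all permutations: $529 is optimal.

Maximum total: $529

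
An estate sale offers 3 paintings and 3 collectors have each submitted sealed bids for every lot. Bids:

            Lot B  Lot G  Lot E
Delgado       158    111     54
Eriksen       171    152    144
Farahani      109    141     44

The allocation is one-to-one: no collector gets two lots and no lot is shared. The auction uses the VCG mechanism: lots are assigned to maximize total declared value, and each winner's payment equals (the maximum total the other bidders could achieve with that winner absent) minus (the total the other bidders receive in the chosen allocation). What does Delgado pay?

Efficient allocation: Delgado→Lot B ($158), Eriksen→Lot E ($144), Farahani→Lot G ($141); total welfare W = $443.
Delgado receives Lot B at value $158, so the others get W − 158 = $285.
Without Delgado: best allocation of the remaining 2 bidders over all 3 lots is Eriksen→Lot B ($171), Farahani→Lot G ($141), total $312.
VCG payment = (others' best without Delgado) − (others' welfare with Delgado) = 312 − 285 = $27.

Delgado pays $27.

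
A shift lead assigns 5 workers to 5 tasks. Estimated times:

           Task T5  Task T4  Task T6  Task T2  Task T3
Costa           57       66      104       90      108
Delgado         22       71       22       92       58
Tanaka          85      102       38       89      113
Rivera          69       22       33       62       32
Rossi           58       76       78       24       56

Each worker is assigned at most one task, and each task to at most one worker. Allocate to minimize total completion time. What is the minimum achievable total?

Optimal: Costa→Task T4 (66 min), Delgado→Task T5 (22 min), Tanaka→Task T6 (38 min), Rivera→Task T3 (32 min), Rossi→Task T2 (24 min) — total 66+22+38+32+24 = 182 min.
Column-greedy (each task in turn goes to its cheapest remaining worker) gives 214 min, worse by 32.
Next-best assignment: Costa→Task T5, Delgado→Task T3, Tanaka→Task T6, Rivera→Task T4, Rossi→Task T2 = 199 min.
No other one-to-one assignment undercuts 182 min.

Minimum total: 182 min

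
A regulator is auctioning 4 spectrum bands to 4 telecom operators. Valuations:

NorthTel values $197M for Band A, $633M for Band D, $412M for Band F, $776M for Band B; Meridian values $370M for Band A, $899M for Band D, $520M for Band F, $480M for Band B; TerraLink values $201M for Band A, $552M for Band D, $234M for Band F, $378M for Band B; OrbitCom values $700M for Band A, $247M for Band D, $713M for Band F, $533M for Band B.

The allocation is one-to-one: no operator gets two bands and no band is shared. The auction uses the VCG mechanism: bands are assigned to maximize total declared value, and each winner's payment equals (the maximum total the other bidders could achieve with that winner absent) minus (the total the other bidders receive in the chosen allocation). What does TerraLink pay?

Efficient allocation: NorthTel→Band B ($776M), Meridian→Band D ($899M), TerraLink→Band F ($234M), OrbitCom→Band A ($700M); total welfare W = $2609M.
TerraLink receives Band F at value $234M, so the others get W − 234 = $2375M.
Without TerraLink: best allocation of the remaining 3 bidders over all 4 bands is NorthTel→Band B ($776M), Meridian→Band D ($899M), OrbitCom→Band F ($713M), total $2388M.
VCG payment = (others' best without TerraLink) − (others' welfare with TerraLink) = 2388 − 2375 = $13M.

TerraLink pays $13M.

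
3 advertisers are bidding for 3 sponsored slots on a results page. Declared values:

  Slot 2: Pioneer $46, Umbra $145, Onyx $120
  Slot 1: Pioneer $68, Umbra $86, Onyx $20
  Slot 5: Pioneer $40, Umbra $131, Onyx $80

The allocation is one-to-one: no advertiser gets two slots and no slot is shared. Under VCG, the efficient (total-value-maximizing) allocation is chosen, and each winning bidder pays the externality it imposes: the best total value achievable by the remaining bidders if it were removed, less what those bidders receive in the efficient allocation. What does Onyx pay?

Efficient allocation: Pioneer→Slot 1 ($68), Umbra→Slot 5 ($131), Onyx→Slot 2 ($120); total welfare W = $319.
Onyx receives Slot 2 at value $120, so the others get W − 120 = $199.
Without Onyx: best allocation of the remaining 2 bidders over all 3 slots is Pioneer→Slot 1 ($68), Umbra→Slot 2 ($145), total $213.
VCG payment = (others' best without Onyx) − (others' welfare with Onyx) = 213 − 199 = $14.

Onyx pays $14.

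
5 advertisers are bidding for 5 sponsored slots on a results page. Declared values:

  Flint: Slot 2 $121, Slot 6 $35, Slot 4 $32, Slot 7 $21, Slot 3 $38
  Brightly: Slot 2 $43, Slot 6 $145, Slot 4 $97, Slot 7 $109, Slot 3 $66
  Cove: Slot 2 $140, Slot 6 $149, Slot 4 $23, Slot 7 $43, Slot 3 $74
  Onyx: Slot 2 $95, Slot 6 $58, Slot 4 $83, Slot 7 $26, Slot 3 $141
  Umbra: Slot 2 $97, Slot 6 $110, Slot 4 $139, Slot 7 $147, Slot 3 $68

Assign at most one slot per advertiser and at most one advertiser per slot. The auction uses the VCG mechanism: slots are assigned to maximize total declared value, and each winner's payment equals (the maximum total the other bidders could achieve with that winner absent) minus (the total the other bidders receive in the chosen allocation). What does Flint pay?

Efficient allocation: Flint→Slot 2 ($121), Brightly→Slot 7 ($109), Cove→Slot 6 ($149), Onyx→Slot 3 ($141), Umbra→Slot 4 ($139); total welfare W = $659.
Flint receives Slot 2 at value $121, so the others get W − 121 = $538.
Without Flint: best allocation of the remaining 4 bidders over all 5 slots is Brightly→Slot 6 ($145), Cove→Slot 2 ($140), Onyx→Slot 3 ($141), Umbra→Slot 7 ($147), total $573.
VCG payment = (others' best without Flint) − (others' welfare with Flint) = 573 − 538 = $35.

Flint pays $35.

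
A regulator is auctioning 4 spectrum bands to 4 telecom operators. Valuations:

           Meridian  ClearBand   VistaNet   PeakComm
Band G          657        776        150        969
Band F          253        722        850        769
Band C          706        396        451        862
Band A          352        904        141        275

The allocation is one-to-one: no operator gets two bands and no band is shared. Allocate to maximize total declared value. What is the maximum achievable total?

Optimal: Meridian→Band C ($706M), ClearBand→Band A ($904M), VistaNet→Band F ($850M), PeakComm→Band G ($969M) — total 706+904+850+969 = $3429M.
Next-best assignment: Meridian→Band G, ClearBand→Band A, VistaNet→Band F, PeakComm→Band C = $3273M.

Max total: $3429M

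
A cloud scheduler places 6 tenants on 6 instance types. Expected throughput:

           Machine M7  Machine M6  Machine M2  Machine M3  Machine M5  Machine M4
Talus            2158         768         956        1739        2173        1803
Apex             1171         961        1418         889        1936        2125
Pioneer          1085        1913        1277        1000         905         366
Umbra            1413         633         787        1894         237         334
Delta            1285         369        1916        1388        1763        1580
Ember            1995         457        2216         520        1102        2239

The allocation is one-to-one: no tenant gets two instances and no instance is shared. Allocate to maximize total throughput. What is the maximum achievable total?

Maximum total: 12069 ops/s

This is the linear assignment problem.
Optimal: Talus→Machine M7 (2158 ops/s), Apex→Machine M4 (2125 ops/s), Pioneer→Machine M6 (1913 ops/s), Umbra→Machine M3 (1894 ops/s), Delta→Machine M5 (1763 ops/s), Ember→Machine M2 (2216 ops/s) — total 2158+2125+1913+1894+1763+2216 = 12069 ops/s.
Column-greedy (each instance in turn goes to its best remaining tenant) gives 11697 ops/s, worse by 372.
Next-best assignment: Talus→Machine M7, Apex→Machine M5, Pioneer→Machine M6, Umbra→Machine M3, Delta→Machine M2, Ember→Machine M4 = 12056 ops/s.
Every other assignment is strictly worse.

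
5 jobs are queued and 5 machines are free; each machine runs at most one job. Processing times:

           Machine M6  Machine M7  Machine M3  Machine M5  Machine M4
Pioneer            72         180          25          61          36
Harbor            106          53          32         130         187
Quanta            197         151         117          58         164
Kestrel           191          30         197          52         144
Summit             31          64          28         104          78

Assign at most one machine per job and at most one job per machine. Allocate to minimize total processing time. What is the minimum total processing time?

Min total: 187 min

Optimal: Pioneer→Machine M4 (36 min), Harbor→Machine M3 (32 min), Quanta→Machine M5 (58 min), Kestrel→Machine M7 (30 min), Summit→Machine M6 (31 min) — total 36+32+58+30+31 = 187 min.
Column-greedy (each machine in turn goes to its cheapest remaining job) gives 331 min, worse by 144.
Next-best assignment: Pioneer→Machine M4, Harbor→Machine M6, Quanta→Machine M5, Kestrel→Machine M7, Summit→Machine M3 = 258 min.
Checked against all permutations: 187 min is optimal.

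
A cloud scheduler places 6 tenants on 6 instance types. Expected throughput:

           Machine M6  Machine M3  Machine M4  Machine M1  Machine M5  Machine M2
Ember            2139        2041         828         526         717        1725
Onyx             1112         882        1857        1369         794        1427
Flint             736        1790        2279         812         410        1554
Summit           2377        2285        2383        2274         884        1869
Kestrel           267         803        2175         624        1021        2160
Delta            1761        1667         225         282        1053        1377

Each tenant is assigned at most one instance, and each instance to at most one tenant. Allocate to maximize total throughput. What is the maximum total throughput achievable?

This is the linear assignment problem.
Optimal: Ember→Machine M6 (2139 ops/s), Onyx→Machine M5 (794 ops/s), Flint→Machine M4 (2279 ops/s), Summit→Machine M1 (2274 ops/s), Kestrel→Machine M2 (2160 ops/s), Delta→Machine M3 (1667 ops/s) — total 2139+794+2279+2274+2160+1667 = 11313 ops/s.
Swapping Summit↔Ember (Summit→Machine M6 2377 ops/s, Ember→Machine M1 526 ops/s) loses 1510.
Every other assignment is strictly worse.

Maximum total: 11313 ops/s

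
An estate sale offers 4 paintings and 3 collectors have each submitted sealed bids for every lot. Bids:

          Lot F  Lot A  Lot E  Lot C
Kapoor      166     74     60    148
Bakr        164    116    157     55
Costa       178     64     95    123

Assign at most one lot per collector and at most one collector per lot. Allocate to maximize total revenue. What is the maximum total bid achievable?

Optimal: Kapoor→Lot C ($148), Bakr→Lot E ($157), Costa→Lot F ($178) — total 148+157+178 = $483.
Next-best assignment: Kapoor→Lot F, Bakr→Lot E, Costa→Lot C = $446.
Checked against all permutations: $483 is optimal.

Max total: $483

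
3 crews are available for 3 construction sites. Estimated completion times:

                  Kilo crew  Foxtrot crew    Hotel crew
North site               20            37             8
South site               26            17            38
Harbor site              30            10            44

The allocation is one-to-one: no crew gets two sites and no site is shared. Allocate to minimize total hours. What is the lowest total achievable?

Optimal: Kilo crew→South site (26 hours), Foxtrot crew→Harbor site (10 hours), Hotel crew→North site (8 hours) — total 26+10+8 = 44 hours.
Column-greedy (each site in turn goes to its cheapest remaining crew) gives 55 hours, worse by 11.
Checked against all permutations: 44 hours is optimal.

Minimum total: 44 hours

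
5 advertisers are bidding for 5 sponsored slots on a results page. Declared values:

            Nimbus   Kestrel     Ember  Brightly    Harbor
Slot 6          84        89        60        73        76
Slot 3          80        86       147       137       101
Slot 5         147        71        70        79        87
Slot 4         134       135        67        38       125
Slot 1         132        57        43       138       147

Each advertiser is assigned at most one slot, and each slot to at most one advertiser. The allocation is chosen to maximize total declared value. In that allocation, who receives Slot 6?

This is a one-to-one assignment (maximum-weight bipartite matching).
Optimal: Nimbus→Slot 5 ($147), Kestrel→Slot 4 ($135), Ember→Slot 3 ($147), Brightly→Slot 6 ($73), Harbor→Slot 1 ($147) — total 147+135+147+73+147 = $649.
Next-best assignment: Nimbus→Slot 5, Kestrel→Slot 6, Ember→Slot 3, Brightly→Slot 1, Harbor→Slot 4 = $646.
No other one-to-one assignment exceeds $649.
Brightly's own top slot is Slot 1 ($138), but forcing Brightly→Slot 1 and reassigning the rest optimally gives only $646 — worse by 3.

Brightly receives Slot 6.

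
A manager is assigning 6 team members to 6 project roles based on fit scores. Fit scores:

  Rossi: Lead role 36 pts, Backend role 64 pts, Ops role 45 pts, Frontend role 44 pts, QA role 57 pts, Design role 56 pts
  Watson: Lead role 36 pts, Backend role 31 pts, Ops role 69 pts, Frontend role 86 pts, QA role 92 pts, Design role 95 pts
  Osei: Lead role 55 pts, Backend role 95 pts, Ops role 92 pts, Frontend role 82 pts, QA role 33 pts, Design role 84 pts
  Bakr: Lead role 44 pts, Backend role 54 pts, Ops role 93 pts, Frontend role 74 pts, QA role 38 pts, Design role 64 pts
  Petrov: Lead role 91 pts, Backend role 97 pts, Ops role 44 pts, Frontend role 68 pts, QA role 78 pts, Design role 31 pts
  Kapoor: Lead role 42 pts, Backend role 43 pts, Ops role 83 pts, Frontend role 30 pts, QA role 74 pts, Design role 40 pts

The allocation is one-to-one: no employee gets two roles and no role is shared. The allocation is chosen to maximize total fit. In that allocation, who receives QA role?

Optimal: Rossi→Backend role (64 pts), Watson→Design role (95 pts), Osei→Frontend role (82 pts), Bakr→Ops role (93 pts), Petrov→Lead role (91 pts), Kapoor→QA role (74 pts) — total 64+95+82+93+91+74 = 499 pts.
Max-entry greedy (repeatedly take the single best remaining cell) gives 477 pts, worse by 22.
Swapping Watson↔Petrov (Watson→Lead role 36 pts, Petrov→Design role 31 pts) loses 119.
Every other assignment is strictly worse.
Kapoor's own top role is Ops role (83 pts), but forcing Kapoor→Ops role and reassigning the rest optimally gives only 495 pts — worse by 4.

Kapoor receives QA role.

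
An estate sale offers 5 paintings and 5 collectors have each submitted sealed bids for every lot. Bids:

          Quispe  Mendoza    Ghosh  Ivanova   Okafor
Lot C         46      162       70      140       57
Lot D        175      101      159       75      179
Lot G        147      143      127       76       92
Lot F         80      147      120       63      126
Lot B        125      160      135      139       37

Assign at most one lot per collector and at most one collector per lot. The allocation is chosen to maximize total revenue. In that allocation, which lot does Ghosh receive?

Ghosh receives Lot B.

Optimal: Quispe→Lot G ($147), Mendoza→Lot F ($147), Ghosh→Lot B ($135), Ivanova→Lot C ($140), Okafor→Lot D ($179) — total 147+147+135+140+179 = $748.
Row-greedy (each collector in turn takes its best remaining lot) gives $674, worse by 74.
Next-best assignment: Quispe→Lot G, Mendoza→Lot C, Ghosh→Lot F, Ivanova→Lot B, Okafor→Lot D = $747.
No other one-to-one assignment exceeds $748.
Ghosh's own top lot is Lot D ($159), but forcing Ghosh→Lot D and reassigning the rest optimally gives only $733 — worse by 15.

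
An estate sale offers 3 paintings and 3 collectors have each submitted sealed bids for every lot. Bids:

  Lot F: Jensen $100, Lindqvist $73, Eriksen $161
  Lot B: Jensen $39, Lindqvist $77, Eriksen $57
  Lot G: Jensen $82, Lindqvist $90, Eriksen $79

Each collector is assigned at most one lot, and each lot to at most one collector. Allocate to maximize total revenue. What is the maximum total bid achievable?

Maximum total: $320

Treat this as an assignment problem: match each collector to one lot.
Optimal: Jensen→Lot G ($82), Lindqvist→Lot B ($77), Eriksen→Lot F ($161) — total 82+77+161 = $320.
Row-greedy (each collector in turn takes its best remaining lot) gives $247, worse by 73.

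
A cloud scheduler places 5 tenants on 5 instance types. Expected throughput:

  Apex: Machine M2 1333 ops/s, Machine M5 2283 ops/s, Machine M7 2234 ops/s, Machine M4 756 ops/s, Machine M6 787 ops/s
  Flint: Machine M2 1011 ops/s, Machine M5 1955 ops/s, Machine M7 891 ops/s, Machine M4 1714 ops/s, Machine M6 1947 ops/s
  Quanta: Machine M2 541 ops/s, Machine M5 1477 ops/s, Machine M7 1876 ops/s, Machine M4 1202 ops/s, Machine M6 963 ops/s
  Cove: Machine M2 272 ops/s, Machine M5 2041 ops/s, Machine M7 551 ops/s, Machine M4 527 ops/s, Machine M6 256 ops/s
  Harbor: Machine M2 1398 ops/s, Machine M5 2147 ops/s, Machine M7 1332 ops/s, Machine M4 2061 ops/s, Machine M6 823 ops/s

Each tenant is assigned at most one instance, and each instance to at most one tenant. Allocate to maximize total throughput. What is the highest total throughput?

Optimal: Apex→Machine M2 (1333 ops/s), Flint→Machine M6 (1947 ops/s), Quanta→Machine M7 (1876 ops/s), Cove→Machine M5 (2041 ops/s), Harbor→Machine M4 (2061 ops/s) — total 1333+1947+1876+2041+2061 = 9258 ops/s.

Maximum total: 9258 ops/s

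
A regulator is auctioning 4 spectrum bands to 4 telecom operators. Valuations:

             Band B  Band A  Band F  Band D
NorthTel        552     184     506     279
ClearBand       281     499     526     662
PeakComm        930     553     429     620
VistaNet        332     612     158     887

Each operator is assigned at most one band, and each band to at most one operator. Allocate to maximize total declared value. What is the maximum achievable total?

Max total: $2822M

Optimal: NorthTel→Band F ($506M), ClearBand→Band A ($499M), PeakComm→Band B ($930M), VistaNet→Band D ($887M) — total 506+499+930+887 = $2822M.
Row-greedy (each operator in turn takes its best remaining band) gives $1925M, worse by 897.
Next-best assignment: NorthTel→Band F, ClearBand→Band D, PeakComm→Band B, VistaNet→Band A = $2710M.
Swapping NorthTel↔VistaNet (NorthTel→Band D $279M, VistaNet→Band F $158M) loses 956.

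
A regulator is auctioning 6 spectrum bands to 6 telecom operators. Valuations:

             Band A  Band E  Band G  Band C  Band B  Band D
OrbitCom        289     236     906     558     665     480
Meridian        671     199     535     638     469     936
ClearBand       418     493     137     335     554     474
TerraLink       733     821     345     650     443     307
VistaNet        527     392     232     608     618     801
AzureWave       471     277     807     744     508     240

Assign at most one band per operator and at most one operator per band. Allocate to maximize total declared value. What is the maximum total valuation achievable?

Maximum total: $4497M

This is a one-to-one assignment (maximum-weight bipartite matching).
Optimal: OrbitCom→Band G ($906M), Meridian→Band A ($671M), ClearBand→Band B ($554M), TerraLink→Band E ($821M), VistaNet→Band D ($801M), AzureWave→Band C ($744M) — total 906+671+554+821+801+744 = $4497M.
Column-greedy (each band in turn goes to its best remaining operator) gives $4430M, worse by 67.
Swapping ClearBand↔OrbitCom (ClearBand→Band G $137M, OrbitCom→Band B $665M) loses 658.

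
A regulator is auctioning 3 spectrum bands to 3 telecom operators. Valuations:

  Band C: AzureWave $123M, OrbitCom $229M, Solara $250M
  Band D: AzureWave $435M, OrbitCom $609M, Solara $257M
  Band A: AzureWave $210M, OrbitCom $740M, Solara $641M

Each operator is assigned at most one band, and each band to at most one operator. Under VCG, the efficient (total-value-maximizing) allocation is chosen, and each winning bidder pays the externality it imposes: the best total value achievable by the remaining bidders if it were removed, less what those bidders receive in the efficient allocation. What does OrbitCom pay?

Efficient allocation: AzureWave→Band D ($435M), OrbitCom→Band A ($740M), Solara→Band C ($250M); total welfare W = $1425M.
OrbitCom receives Band A at value $740M, so the others get W − 740 = $685M.
Without OrbitCom: best allocation of the remaining 2 bidders over all 3 bands is AzureWave→Band D ($435M), Solara→Band A ($641M), total $1076M.
VCG payment = (others' best without OrbitCom) − (others' welfare with OrbitCom) = 1076 − 685 = $391M.

OrbitCom pays $391M.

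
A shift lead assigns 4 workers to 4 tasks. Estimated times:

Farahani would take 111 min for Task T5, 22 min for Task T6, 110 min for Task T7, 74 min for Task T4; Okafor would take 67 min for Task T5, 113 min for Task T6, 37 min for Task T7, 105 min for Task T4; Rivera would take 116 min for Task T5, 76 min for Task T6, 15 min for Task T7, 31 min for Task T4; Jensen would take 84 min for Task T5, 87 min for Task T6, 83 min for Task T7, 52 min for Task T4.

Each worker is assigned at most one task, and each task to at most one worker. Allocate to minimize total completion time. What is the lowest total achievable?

Min total: 156 min

Optimal: Farahani→Task T6 (22 min), Okafor→Task T5 (67 min), Rivera→Task T7 (15 min), Jensen→Task T4 (52 min) — total 22+67+15+52 = 156 min.
Row-greedy (each worker in turn takes its cheapest remaining task) gives 174 min, worse by 18.
Checked against all permutations: 156 min is optimal.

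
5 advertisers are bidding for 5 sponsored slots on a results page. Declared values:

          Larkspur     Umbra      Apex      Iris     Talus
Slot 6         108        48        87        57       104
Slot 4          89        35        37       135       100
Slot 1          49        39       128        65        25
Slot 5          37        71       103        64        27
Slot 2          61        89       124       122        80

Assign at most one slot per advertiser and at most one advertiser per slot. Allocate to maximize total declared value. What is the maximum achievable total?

Maximum total: $529

This is the linear assignment problem.
Optimal: Larkspur→Slot 6 ($108), Umbra→Slot 5 ($71), Apex→Slot 1 ($128), Iris→Slot 2 ($122), Talus→Slot 4 ($100) — total 108+71+128+122+100 = $529.
Column-greedy (each slot in turn goes to its best remaining advertiser) gives $522, worse by 7.
Next-best assignment: Larkspur→Slot 6, Umbra→Slot 5, Apex→Slot 1, Iris→Slot 4, Talus→Slot 2 = $522.
No other one-to-one assignment exceeds $529.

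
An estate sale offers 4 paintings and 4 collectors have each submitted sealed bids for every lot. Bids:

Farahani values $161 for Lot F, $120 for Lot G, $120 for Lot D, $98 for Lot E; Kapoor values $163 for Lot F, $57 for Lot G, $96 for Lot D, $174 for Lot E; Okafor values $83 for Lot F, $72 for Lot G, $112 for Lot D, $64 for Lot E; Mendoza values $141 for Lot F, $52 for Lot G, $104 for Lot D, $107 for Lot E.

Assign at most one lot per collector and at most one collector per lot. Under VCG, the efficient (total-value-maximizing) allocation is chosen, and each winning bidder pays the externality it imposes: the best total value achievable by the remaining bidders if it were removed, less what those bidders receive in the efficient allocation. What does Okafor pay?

Efficient allocation: Farahani→Lot G ($120), Kapoor→Lot E ($174), Okafor→Lot D ($112), Mendoza→Lot F ($141); total welfare W = $547.
Okafor receives Lot D at value $112, so the others get W − 112 = $435.
Without Okafor: best allocation of the remaining 3 bidders over all 4 lots is Farahani→Lot F ($161), Kapoor→Lot E ($174), Mendoza→Lot D ($104), total $439.
VCG payment = (others' best without Okafor) − (others' welfare with Okafor) = 439 − 435 = $4.

Okafor pays $4.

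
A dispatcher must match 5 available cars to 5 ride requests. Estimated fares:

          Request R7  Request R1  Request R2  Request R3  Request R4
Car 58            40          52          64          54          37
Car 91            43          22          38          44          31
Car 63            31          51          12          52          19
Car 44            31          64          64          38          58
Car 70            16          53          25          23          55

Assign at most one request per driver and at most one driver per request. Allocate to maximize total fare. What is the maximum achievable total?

Max total: $278

This is a one-to-one assignment (maximum-weight bipartite matching).
Optimal: Car 58→Request R2 ($64), Car 91→Request R7 ($43), Car 63→Request R3 ($52), Car 44→Request R1 ($64), Car 70→Request R4 ($55) — total 64+43+52+64+55 = $278.
Row-greedy (each driver in turn takes its best remaining request) gives $233, worse by 45.
Swapping Car 63↔Car 58 (Car 63→Request R2 $12, Car 58→Request R3 $54) loses 50.
Every other assignment is strictly worse.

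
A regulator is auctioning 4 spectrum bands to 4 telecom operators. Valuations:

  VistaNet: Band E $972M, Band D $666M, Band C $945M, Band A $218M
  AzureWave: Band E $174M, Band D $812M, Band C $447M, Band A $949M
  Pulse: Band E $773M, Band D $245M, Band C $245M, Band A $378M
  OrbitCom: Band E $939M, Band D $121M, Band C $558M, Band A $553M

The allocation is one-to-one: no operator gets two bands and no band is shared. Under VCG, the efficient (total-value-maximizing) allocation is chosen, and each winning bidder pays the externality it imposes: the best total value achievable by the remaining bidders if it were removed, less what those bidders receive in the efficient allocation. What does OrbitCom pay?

Efficient allocation: VistaNet→Band C ($945M), AzureWave→Band D ($812M), Pulse→Band E ($773M), OrbitCom→Band A ($553M); total welfare W = $3083M.
OrbitCom receives Band A at value $553M, so the others get W − 553 = $2530M.
Without OrbitCom: best allocation of the remaining 3 bidders over all 4 bands is VistaNet→Band C ($945M), AzureWave→Band A ($949M), Pulse→Band E ($773M), total $2667M.
VCG payment = (others' best without OrbitCom) − (others' welfare with OrbitCom) = 2667 − 2530 = $137M.

OrbitCom pays $137M.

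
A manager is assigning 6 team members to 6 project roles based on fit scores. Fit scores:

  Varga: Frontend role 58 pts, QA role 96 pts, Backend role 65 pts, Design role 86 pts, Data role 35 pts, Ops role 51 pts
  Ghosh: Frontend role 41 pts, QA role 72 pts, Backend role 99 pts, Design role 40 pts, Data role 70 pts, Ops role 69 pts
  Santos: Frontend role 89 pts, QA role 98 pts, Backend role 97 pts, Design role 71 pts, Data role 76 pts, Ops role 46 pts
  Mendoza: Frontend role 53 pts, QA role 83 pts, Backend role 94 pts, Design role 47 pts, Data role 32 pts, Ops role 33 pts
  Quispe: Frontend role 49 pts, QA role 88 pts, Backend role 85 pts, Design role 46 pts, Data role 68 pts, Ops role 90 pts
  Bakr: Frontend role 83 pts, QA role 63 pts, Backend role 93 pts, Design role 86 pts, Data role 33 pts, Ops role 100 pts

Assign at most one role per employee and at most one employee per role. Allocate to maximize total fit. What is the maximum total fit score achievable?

Maximum total: 527 pts

This is the linear assignment problem.
Optimal: Varga→Design role (86 pts), Ghosh→Data role (70 pts), Santos→Frontend role (89 pts), Mendoza→Backend role (94 pts), Quispe→QA role (88 pts), Bakr→Ops role (100 pts) — total 86+70+89+94+88+100 = 527 pts.
Swapping Santos↔Mendoza (Santos→Backend role 97 pts, Mendoza→Frontend role 53 pts) loses 33.
No other one-to-one assignment exceeds 527 pts.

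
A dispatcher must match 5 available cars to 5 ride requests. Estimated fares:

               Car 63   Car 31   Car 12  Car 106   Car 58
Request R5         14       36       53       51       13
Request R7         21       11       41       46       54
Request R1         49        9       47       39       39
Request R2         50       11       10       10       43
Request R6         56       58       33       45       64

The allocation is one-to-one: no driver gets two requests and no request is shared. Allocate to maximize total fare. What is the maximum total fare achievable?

This is a one-to-one assignment (maximum-weight bipartite matching).
Optimal: Car 63→Request R2 ($50), Car 31→Request R6 ($58), Car 12→Request R1 ($47), Car 106→Request R5 ($51), Car 58→Request R7 ($54) — total 50+58+47+51+54 = $260.
Max-entry greedy (repeatedly take the single best remaining cell) gives $222, worse by 38.
Next-best assignment: Car 63→Request R2, Car 31→Request R6, Car 12→Request R5, Car 106→Request R1, Car 58→Request R7 = $254.
Swapping Car 31↔Car 12 (Car 31→Request R1 $9, Car 12→Request R6 $33) loses 63.

Max total: $260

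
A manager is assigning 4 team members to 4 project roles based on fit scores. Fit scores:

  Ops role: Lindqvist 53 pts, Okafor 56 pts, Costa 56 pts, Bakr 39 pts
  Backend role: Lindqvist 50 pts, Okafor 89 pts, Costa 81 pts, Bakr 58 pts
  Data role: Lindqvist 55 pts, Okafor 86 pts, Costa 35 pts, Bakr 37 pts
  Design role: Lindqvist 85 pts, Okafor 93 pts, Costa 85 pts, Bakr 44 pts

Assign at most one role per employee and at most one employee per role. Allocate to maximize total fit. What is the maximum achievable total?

Maximum total: 291 pts

This is a one-to-one assignment (maximum-weight bipartite matching).
Optimal: Lindqvist→Design role (85 pts), Okafor→Data role (86 pts), Costa→Backend role (81 pts), Bakr→Ops role (39 pts) — total 85+86+81+39 = 291 pts.
Max-entry greedy (repeatedly take the single best remaining cell) gives 268 pts, worse by 23.
Checked against all permutations: 291 pts is optimal.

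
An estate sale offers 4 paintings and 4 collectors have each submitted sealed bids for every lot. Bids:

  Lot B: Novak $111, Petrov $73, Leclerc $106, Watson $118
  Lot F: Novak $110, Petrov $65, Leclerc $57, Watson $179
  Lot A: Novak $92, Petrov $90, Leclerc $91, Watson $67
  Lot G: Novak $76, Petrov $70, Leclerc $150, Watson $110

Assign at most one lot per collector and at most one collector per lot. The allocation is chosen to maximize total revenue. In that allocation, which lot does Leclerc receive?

Optimal: Novak→Lot B ($111), Petrov→Lot A ($90), Leclerc→Lot G ($150), Watson→Lot F ($179) — total 111+90+150+179 = $530.
Column-greedy (each lot in turn goes to its best remaining collector) gives $389, worse by 141.

Leclerc receives Lot G.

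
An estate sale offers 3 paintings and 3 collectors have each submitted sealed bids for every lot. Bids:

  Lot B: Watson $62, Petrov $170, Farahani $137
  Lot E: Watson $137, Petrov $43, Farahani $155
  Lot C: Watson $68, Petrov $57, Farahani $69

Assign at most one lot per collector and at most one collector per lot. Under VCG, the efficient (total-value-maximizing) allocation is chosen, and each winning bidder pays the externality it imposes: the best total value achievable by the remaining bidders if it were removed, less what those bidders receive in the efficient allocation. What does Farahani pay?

Farahani pays $69.

Efficient allocation: Watson→Lot C ($68), Petrov→Lot B ($170), Farahani→Lot E ($155); total welfare W = $393.
Farahani receives Lot E at value $155, so the others get W − 155 = $238.
Without Farahani: best allocation of the remaining 2 bidders over all 3 lots is Watson→Lot E ($137), Petrov→Lot B ($170), total $307.
VCG payment = (others' best without Farahani) − (others' welfare with Farahani) = 307 − 238 = $69.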